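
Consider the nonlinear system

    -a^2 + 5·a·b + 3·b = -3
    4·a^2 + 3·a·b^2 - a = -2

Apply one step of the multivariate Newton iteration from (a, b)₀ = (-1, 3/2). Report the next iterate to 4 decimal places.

(-0.8944, 1.5014)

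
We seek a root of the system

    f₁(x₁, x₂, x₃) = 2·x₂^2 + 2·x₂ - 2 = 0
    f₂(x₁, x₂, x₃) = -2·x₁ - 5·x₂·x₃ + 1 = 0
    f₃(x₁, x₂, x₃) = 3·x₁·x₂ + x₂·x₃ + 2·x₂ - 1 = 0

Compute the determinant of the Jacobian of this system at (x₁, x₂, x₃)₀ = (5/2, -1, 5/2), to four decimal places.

J = [[0, 4·x₂ + 2, 0], [-2, -5·x₃, -5·x₂], [3·x₂, 3·x₁ + x₃ + 2, x₂]].
At the point, J = [[0.0000, -2.0000, 0.0000], [-2.0000, -12.5000, 5.0000], [-3.0000, 12.0000, -1.0000]].
det J = 34.0000.

34.0000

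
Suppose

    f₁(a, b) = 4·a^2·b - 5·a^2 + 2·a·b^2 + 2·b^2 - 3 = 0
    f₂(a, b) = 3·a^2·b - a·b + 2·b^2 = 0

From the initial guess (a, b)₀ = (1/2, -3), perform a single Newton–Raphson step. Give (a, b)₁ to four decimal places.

At (1/2, -3): F = (19.7500, 17.2500).
Jacobian J = [[8·a·b - 10·a + 2·b^2, 4·a^2 + 4·a·b + 4·b], [6·a·b - b, 3·a^2 - a + 4·b]].
At the point, J = [[1.0000, -17.0000], [-6.0000, -11.7500]] (det J = -113.7500).
Solving J·Δ = −F gives Δ = (0.5379, 1.1934).
Then the next iterate is (a, b)₁ = (1.0379, -1.8066).

(1.0379, -1.8066)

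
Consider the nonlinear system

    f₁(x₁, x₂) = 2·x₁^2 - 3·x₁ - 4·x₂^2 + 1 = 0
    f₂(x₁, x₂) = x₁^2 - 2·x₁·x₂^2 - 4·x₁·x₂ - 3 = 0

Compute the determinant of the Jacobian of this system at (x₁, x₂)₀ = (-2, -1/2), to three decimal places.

-34.000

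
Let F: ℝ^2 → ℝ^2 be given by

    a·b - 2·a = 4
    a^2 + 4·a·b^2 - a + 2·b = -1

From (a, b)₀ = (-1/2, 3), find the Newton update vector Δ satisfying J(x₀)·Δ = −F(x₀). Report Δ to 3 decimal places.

At (-1/2, 3): F = (-4.500, -10.250).
Jacobian J = [[b - 2, a], [2·a + 4·b^2 - 1, 8·a·b + 2]].
At the point, J = [[1.000, -0.500], [34.000, -10.000]] (det J = 7.000).
Solving J·Δ = −F gives Δ = (-5.696, -20.393).

(-5.696, -20.393)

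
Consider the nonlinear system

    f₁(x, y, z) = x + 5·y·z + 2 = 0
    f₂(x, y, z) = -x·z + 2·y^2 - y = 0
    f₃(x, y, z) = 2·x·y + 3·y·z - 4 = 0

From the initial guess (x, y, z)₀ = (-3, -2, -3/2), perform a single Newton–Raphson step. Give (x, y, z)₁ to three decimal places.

(-2.384, -1.039, -0.759)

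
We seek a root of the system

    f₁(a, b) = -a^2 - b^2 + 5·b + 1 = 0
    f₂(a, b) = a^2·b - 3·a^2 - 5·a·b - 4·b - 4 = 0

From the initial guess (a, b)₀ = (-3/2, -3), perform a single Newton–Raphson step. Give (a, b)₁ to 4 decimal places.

(-1.0291, -0.8330)

At (-3/2, -3): F = (-25.2500, -28.0000).
Jacobian J = [[-2·a, -2·b + 5], [2·a·b - 6·a - 5·b, a^2 - 5·a - 4]].
At the point, J = [[3.0000, 11.0000], [33.0000, 5.7500]] (det J = -345.7500).
Solving J·Δ = −F gives Δ = (0.4709, 2.1670).
Then the next iterate is (a, b)₁ = (-1.0291, -0.8330).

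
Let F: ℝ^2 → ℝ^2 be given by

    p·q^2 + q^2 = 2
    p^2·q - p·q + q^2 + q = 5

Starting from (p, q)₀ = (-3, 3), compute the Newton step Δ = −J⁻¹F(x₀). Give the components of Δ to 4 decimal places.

At (-3, 3): F = (-20.0000, 43.0000).
Jacobian J = [[q^2, 2·p·q + 2·q], [2·p·q - q, p^2 - p + 2·q + 1]].
At the point, J = [[9.0000, -12.0000], [-21.0000, 19.0000]] (det J = -81.0000).
Solving J·Δ = −F gives Δ = (1.6790, -0.4074).

(1.6790, -0.4074)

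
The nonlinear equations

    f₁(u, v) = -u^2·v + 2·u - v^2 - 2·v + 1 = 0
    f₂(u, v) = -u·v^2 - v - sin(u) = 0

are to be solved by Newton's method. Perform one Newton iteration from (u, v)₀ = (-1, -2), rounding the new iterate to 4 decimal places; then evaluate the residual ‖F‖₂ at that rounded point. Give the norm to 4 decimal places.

2.4483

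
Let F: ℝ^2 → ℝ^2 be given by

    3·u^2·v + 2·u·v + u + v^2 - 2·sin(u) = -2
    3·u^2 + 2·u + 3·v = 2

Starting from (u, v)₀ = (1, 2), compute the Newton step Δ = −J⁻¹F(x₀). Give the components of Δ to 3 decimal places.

(-1.446, 0.855)

At (1, 2): F = (15.31706, 9.000).
Jacobian J = [[6·u·v + 2·v - 2·cos(u) + 1, 3·u^2 + 2·u + 2·v], [6·u + 2, 3]].
At the point, J = [[15.91940, 9.000], [8.000, 3.000]] (det J = -24.24181).
Solving J·Δ = −F gives Δ = (-1.446, 0.855).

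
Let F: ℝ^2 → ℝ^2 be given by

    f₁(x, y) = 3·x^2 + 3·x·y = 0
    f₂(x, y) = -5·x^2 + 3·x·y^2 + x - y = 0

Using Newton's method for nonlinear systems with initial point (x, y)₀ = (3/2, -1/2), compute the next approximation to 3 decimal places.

(0.857, -0.429)

At (3/2, -1/2): F = (4.500, -8.125).
Jacobian J = [[6·x + 3·y, 3·x], [-10·x + 3·y^2 + 1, 6·x·y - 1]].
At the point, J = [[7.500, 4.500], [-13.250, -5.500]] (det J = 18.375).
Solving J·Δ = −F gives Δ = (-0.643, 0.071).
Then the next iterate is (x, y)₁ = (0.857, -0.429).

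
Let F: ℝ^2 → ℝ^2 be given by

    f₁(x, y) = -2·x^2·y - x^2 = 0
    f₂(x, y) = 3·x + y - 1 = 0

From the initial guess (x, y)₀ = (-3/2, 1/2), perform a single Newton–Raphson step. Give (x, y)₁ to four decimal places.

(-0.1154, 1.3462)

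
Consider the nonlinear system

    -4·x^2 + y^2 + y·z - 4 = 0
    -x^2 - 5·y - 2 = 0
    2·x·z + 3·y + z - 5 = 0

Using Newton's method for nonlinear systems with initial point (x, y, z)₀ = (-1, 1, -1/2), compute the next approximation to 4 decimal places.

(0.8409, 0.1364, -6.4318)

At (-1, 1, -1/2): F = (-7.5000, -8.0000, -1.5000).
Jacobian J = [[-8·x, 2·y + z, y], [-2·x, -5, 0], [2·z, 3, 2·x + 1]].
At the point, J = [[8.0000, 1.5000, 1.0000], [2.0000, -5.0000, 0.0000], [-1.0000, 3.0000, -1.0000]] (det J = 44.0000).
Solving J·Δ = −F gives Δ = (1.8409, -0.8636, -5.9318).
Then the next iterate is (x, y, z)₁ = (0.8409, 0.1364, -6.4318).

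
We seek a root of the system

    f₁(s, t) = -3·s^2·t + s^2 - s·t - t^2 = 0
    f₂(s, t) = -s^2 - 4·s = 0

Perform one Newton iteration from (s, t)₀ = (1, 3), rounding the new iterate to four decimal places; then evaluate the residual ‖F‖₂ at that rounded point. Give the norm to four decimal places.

7.3247

At (1, 3): F = (-20.0000, -5.0000).
Jacobian J = [[-6·s·t + 2·s - t, -3·s^2 - s - 2·t], [-2·s - 4, 0]].
At the point, J = [[-19.0000, -10.0000], [-6.0000, 0.0000]] (det J = -60.0000).
Solving J·Δ = −F gives Δ = (-0.8333, -0.4167).
Then the next iterate is (s, t)₁ = (0.1667, 2.5833).
Re-evaluating at (0.1667, 2.5833): F = (-7.291647, -0.694589), so ‖F‖₂ = 7.3247.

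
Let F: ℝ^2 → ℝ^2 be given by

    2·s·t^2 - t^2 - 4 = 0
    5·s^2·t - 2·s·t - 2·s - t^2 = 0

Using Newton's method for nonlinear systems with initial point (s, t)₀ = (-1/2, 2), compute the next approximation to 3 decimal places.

At (-1/2, 2): F = (-12.000, 1.500).
Jacobian J = [[2·t^2, 4·s·t - 2·t], [10·s·t - 2·t - 2, 5·s^2 - 2·s - 2·t]].
At the point, J = [[8.000, -8.000], [-16.000, -1.750]] (det J = -142.000).
Solving J·Δ = −F gives Δ = (0.232, -1.268).
Then the next iterate is (s, t)₁ = (-0.268, 0.732).

(-0.268, 0.732)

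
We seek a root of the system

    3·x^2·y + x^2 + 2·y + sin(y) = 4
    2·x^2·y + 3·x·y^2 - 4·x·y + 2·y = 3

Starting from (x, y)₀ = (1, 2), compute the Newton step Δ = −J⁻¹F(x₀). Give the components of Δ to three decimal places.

At (1, 2): F = (7.90930, 9.000).
Jacobian J = [[6·x·y + 2·x, 3·x^2 + cos(y) + 2], [4·x·y + 3·y^2 - 4·y, 2·x^2 + 6·x·y - 4·x + 2]].
At the point, J = [[14.000, 4.58385], [12.000, 12.000]] (det J = 112.99376).
Solving J·Δ = −F gives Δ = (-0.475, -0.275).

(-0.475, -0.275)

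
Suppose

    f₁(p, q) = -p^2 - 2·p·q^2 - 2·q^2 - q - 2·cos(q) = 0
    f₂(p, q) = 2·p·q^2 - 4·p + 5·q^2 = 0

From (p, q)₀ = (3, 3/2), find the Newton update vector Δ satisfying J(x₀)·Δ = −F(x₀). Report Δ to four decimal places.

At (3, 3/2): F = (-28.641474, 12.7500).
Jacobian J = [[-2·p - 2·q^2, -4·p·q - 4·q + 2·sin(q) - 1], [2·q^2 - 4, 4·p·q + 10·q]].
At the point, J = [[-10.5000, -23.005010], [0.5000, 33.0000]] (det J = -334.997495).
Solving J·Δ = −F gives Δ = (-1.9458, -0.3569).

(-1.9458, -0.3569)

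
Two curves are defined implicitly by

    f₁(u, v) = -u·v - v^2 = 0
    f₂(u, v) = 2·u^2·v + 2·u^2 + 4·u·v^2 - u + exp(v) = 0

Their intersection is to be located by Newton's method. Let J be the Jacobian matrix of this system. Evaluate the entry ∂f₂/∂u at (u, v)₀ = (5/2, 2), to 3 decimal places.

∂f₂/∂u = 4·u·v + 4·u + 4·v^2 - 1.
At (5/2, 2) this is 45.000.

45.000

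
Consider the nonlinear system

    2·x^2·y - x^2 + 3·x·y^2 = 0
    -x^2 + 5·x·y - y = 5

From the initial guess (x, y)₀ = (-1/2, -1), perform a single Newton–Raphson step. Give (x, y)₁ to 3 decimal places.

(1.500, -3.786)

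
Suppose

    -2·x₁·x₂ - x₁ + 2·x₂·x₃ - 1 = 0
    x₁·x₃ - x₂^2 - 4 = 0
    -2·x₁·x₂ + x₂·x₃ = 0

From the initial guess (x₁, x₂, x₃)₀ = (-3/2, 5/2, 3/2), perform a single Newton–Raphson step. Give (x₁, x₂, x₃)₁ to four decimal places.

(-1.5839, 0.0547, 1.2336)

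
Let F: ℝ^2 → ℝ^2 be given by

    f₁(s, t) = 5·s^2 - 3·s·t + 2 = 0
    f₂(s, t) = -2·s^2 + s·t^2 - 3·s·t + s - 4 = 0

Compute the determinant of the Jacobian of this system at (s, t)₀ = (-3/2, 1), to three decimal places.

-49.500

J = [[10·s - 3·t, -3·s], [-4·s + t^2 - 3·t + 1, 2·s·t - 3·s]].
At the point, J = [[-18.000, 4.500], [5.000, 1.500]].
det J = -49.500.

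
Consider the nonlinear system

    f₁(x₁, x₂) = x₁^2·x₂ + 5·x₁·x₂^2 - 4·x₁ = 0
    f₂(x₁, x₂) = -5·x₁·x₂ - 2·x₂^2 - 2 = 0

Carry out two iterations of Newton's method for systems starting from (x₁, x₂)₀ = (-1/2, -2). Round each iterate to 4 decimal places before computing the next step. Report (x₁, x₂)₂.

At (-1/2, -2): F = (-8.5000, -15.0000).
Jacobian J = [[2·x₁·x₂ + 5·x₂^2 - 4, x₁^2 + 10·x₁·x₂], [-5·x₂, -5·x₁ - 4·x₂]].
At the point, J = [[18.0000, 10.2500], [10.0000, 10.5000]] (det J = 86.5000).
Solving J·Δ = −F gives Δ = (-0.7457, 2.1387).
Then the next iterate is (x₁, x₂)₁ = (-1.2457, 0.1387).
Round to (-1.2457, 0.1387) and repeat: F = (5.078208, -1.174582), J = [[-4.249369, -0.176017], [-0.6935, 5.6737]].
Δ = (1.1805, 0.3513), so (x₁, x₂)₂ = (-0.0652, 0.4900).

(-0.0652, 0.4900)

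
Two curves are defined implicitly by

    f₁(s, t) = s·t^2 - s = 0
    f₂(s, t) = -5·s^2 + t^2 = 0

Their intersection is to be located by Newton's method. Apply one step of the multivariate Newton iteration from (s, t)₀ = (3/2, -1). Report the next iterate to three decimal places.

(0.817, -1.000)

At (3/2, -1): F = (0.000, -10.250).
Jacobian J = [[t^2 - 1, 2·s·t], [-10·s, 2·t]].
At the point, J = [[0.000, -3.000], [-15.000, -2.000]] (det J = -45.000).
Solving J·Δ = −F gives Δ = (-0.683, 0.000).
Then the next iterate is (s, t)₁ = (0.817, -1.000).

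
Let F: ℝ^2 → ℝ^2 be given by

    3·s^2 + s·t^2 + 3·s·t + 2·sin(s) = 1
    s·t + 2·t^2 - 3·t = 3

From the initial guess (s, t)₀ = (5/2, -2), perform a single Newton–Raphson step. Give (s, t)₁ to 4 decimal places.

At (5/2, -2): F = (13.946944, 6.0000).
Jacobian J = [[6·s + t^2 + 3·t + 2·cos(s), 2·s·t + 3·s], [t, s + 4·t - 3]].
At the point, J = [[11.397713, -2.5000], [-2.0000, -8.5000]] (det J = -101.880559).
Solving J·Δ = −F gives Δ = (-1.0164, 0.9450).
Then the next iterate is (s, t)₁ = (1.4836, -1.0550).

(1.4836, -1.0550)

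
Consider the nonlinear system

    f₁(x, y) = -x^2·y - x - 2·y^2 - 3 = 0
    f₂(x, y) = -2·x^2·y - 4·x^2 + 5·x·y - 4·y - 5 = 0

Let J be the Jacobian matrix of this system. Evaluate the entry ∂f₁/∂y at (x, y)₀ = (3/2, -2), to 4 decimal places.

∂f₁/∂y = -x^2 - 4·y.
At (3/2, -2) this is 5.7500.

5.7500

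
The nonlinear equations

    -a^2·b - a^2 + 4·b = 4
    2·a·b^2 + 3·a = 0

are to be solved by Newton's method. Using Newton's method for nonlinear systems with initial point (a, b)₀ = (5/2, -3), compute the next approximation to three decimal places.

At (5/2, -3): F = (-3.500, 52.500).
Jacobian J = [[-2·a·b - 2·a, -a^2 + 4], [2·b^2 + 3, 4·a·b]].
At the point, J = [[10.000, -2.250], [21.000, -30.000]] (det J = -252.750).
Solving J·Δ = −F gives Δ = (0.883, 2.368).
Then the next iterate is (a, b)₁ = (3.383, -0.632).

(3.383, -0.632)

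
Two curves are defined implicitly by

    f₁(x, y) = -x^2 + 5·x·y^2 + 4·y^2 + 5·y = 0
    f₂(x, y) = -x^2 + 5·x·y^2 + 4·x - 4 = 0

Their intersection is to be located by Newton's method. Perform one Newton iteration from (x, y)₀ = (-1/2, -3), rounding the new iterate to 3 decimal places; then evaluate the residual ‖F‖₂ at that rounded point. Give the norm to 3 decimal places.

At (-1/2, -3): F = (-1.750, -28.750).
Jacobian J = [[-2·x + 5·y^2, 10·x·y + 8·y + 5], [-2·x + 5·y^2 + 4, 10·x·y]].
At the point, J = [[46.000, -4.000], [50.000, 15.000]] (det J = 890.000).
Solving J·Δ = −F gives Δ = (0.159, 1.388).
Then the next iterate is (x, y)₁ = (-0.341, -1.612).
Re-evaluating at (-0.341, -1.612): F = (-2.21262, -9.91080), so ‖F‖₂ = 10.155.

10.155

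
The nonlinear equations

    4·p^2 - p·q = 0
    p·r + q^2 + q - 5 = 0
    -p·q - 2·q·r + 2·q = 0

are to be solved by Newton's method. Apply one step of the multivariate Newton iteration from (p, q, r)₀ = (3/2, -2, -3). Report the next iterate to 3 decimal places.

(0.654, -1.899, 0.509)

At (3/2, -2, -3): F = (12.000, -7.500, -13.000).
Jacobian J = [[8·p - q, -p, 0], [r, 2·q + 1, p], [-q, -p - 2·r + 2, -2·q]].
At the point, J = [[14.000, -1.500, 0.000], [-3.000, -3.000, 1.500], [2.000, 6.500, 4.000]] (det J = -327.000).
Solving J·Δ = −F gives Δ = (-0.846, 0.101, 3.509).
Then the next iterate is (p, q, r)₁ = (0.654, -1.899, 0.509).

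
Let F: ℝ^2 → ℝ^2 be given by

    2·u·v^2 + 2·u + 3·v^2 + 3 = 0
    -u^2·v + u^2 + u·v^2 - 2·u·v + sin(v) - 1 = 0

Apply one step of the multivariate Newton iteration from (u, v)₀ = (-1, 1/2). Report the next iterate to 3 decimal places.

(-1.093, -0.517)

At (-1, 1/2): F = (1.250, 0.72943).
Jacobian J = [[2·v^2 + 2, 4·u·v + 6·v], [-2·u·v + 2·u + v^2 - 2·v, -u^2 + 2·u·v - 2·u + cos(v)]].
At the point, J = [[2.500, 1.000], [-1.750, 0.87758]] (det J = 3.94396).
Solving J·Δ = −F gives Δ = (-0.093, -1.017).
Then the next iterate is (u, v)₁ = (-1.093, -0.517).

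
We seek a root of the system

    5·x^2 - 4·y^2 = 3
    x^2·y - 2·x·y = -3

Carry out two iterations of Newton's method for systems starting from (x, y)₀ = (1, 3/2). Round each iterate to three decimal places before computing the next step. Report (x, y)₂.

(2.458, 2.407)

At (1, 3/2): F = (-7.000, 1.500).
Jacobian J = [[10·x, -8·y], [2·x·y - 2·y, x^2 - 2·x]].
At the point, J = [[10.000, -12.000], [0.000, -1.000]] (det J = -10.000).
Solving J·Δ = −F gives Δ = (2.500, 1.500).
Then the next iterate is (x, y)₁ = (3.500, 3.000).
Round to (3.500, 3.000) and repeat: F = (22.250, 18.750), J = [[35.000, -24.000], [15.000, 5.250]].
Δ = (-1.042, -0.593), so (x, y)₂ = (2.458, 2.407).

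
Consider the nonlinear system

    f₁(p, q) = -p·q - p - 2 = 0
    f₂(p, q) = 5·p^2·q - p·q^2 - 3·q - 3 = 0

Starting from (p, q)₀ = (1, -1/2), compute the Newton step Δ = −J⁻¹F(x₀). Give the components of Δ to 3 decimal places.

(-1.741, -1.630)

At (1, -1/2): F = (-2.500, -4.250).
Jacobian J = [[-q - 1, -p], [10·p·q - q^2, 5·p^2 - 2·p·q - 3]].
At the point, J = [[-0.500, -1.000], [-5.250, 3.000]] (det J = -6.750).
Solving J·Δ = −F gives Δ = (-1.741, -1.630).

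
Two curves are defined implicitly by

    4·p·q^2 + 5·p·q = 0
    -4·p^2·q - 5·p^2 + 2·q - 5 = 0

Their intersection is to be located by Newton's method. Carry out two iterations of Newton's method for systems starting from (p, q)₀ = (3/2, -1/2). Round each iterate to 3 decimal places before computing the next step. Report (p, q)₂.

(0.134, 2.530)

At (3/2, -1/2): F = (-2.250, -12.750).
Jacobian J = [[4·q^2 + 5·q, 8·p·q + 5·p], [-8·p·q - 10·p, -4·p^2 + 2]].
At the point, J = [[-1.500, 1.500], [-9.000, -7.000]] (det J = 24.000).
Solving J·Δ = −F gives Δ = (-1.453, 0.047).
Then the next iterate is (p, q)₁ = (0.047, -0.453).
Round to (0.047, -0.453) and repeat: F = (-0.06788, -5.91304), J = [[-1.44416, 0.06467], [-0.29967, 1.99116]].
Δ = (0.087, 2.983), so (p, q)₂ = (0.134, 2.530).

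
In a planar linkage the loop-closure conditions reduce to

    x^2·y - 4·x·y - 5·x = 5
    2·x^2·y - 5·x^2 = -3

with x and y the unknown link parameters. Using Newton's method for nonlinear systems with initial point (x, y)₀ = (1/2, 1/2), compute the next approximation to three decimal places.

(0.433, -4.037)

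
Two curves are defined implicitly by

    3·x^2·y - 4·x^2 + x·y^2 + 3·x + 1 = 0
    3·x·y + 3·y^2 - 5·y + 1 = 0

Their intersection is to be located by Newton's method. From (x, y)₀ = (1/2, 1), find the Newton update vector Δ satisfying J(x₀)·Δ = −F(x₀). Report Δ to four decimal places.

(-2.6667, 3.0000)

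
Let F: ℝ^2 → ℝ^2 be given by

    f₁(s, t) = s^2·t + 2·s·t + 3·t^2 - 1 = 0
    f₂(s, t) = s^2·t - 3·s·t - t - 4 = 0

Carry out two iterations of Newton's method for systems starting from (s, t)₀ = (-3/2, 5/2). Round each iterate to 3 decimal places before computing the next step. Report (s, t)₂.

(-1.233, 0.936)

At (-3/2, 5/2): F = (15.875, 10.375).
Jacobian J = [[2·s·t + 2·t, s^2 + 2·s + 6·t], [2·s·t - 3·t, s^2 - 3·s - 1]].
At the point, J = [[-2.500, 14.250], [-15.000, 5.750]] (det J = 199.375).
Solving J·Δ = −F gives Δ = (0.284, -1.064).
Then the next iterate is (s, t)₁ = (-1.216, 1.436).
Round to (-1.216, 1.436) and repeat: F = (3.81729, 1.92588), J = [[-0.62035, 7.66266], [-7.80035, 4.12666]].
Δ = (-0.017, -0.500), so (s, t)₂ = (-1.233, 0.936).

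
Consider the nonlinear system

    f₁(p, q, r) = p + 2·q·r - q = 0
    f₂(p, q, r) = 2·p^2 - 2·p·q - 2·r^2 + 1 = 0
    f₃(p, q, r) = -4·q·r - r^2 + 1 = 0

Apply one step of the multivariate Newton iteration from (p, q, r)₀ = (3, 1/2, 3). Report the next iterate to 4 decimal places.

At (3, 1/2, 3): F = (5.5000, -2.0000, -14.0000).
Jacobian J = [[1, 2·r - 1, 2·q], [4·p - 2·q, -2·p, -4·r], [0, -4·r, -4·q - 2·r]].
At the point, J = [[1.0000, 5.0000, 1.0000], [11.0000, -6.0000, -12.0000], [0.0000, -12.0000, -8.0000]] (det J = 212.0000).
Solving J·Δ = −F gives Δ = (-0.8113, -0.8396, -0.4906).
Then the next iterate is (p, q, r)₁ = (2.1887, -0.3396, 2.5094).

(2.1887, -0.3396, 2.5094)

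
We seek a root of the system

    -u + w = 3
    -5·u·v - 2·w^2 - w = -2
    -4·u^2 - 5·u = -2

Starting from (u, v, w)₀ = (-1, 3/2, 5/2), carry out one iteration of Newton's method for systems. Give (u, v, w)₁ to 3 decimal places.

At (-1, 3/2, 5/2): F = (0.500, -5.500, 3.000).
Jacobian J = [[-1, 0, 1], [-5·v, -5·u, -4·w - 1], [-8·u - 5, 0, 0]].
At the point, J = [[-1.000, 0.000, 1.000], [-7.500, 5.000, -11.000], [3.000, 0.000, 0.000]] (det J = -15.000).
Solving J·Δ = −F gives Δ = (-1.000, -3.700, -1.500).
Then the next iterate is (u, v, w)₁ = (-2.000, -2.200, 1.000).

(-2.000, -2.200, 1.000)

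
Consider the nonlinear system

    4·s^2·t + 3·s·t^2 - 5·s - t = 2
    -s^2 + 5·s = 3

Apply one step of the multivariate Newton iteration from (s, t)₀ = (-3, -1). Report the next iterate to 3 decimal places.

At (-3, -1): F = (-31.000, -27.000).
Jacobian J = [[8·s·t + 3·t^2 - 5, 4·s^2 + 6·s·t - 1], [-2·s + 5, 0]].
At the point, J = [[22.000, 53.000], [11.000, 0.000]] (det J = -583.000).
Solving J·Δ = −F gives Δ = (2.455, -0.434).
Then the next iterate is (s, t)₁ = (-0.545, -1.434).

(-0.545, -1.434)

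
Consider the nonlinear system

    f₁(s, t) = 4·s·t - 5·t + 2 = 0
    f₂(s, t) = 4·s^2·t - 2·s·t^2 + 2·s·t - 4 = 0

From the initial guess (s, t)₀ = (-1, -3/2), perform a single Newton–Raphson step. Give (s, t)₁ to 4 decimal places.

(0.3101, -0.6512)

At (-1, -3/2): F = (15.5000, -2.5000).
Jacobian J = [[4·t, 4·s - 5], [8·s·t - 2·t^2 + 2·t, 4·s^2 - 4·s·t + 2·s]].
At the point, J = [[-6.0000, -9.0000], [4.5000, -4.0000]] (det J = 64.5000).
Solving J·Δ = −F gives Δ = (1.3101, 0.8488).
Then the next iterate is (s, t)₁ = (0.3101, -0.6512).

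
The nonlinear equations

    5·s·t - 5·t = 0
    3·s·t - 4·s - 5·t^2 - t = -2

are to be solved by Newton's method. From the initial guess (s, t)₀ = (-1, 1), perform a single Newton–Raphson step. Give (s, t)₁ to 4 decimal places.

(0.3750, 0.6875)

At (-1, 1): F = (-10.0000, -3.0000).
Jacobian J = [[5·t, 5·s - 5], [3·t - 4, 3·s - 10·t - 1]].
At the point, J = [[5.0000, -10.0000], [-1.0000, -14.0000]] (det J = -80.0000).
Solving J·Δ = −F gives Δ = (1.3750, -0.3125).
Then the next iterate is (s, t)₁ = (0.3750, 0.6875).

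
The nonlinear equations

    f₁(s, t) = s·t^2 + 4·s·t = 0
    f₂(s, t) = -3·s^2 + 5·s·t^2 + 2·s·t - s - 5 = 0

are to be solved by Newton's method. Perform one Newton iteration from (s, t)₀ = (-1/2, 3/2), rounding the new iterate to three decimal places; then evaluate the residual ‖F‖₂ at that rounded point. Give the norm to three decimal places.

At (-1/2, 3/2): F = (-4.125, -12.375).
Jacobian J = [[t^2 + 4·t, 2·s·t + 4·s], [-6·s + 5·t^2 + 2·t - 1, 10·s·t + 2·s]].
At the point, J = [[8.250, -3.500], [16.250, -8.500]] (det J = -13.250).
Solving J·Δ = −F gives Δ = (-0.623, -2.646).
Then the next iterate is (s, t)₁ = (-1.123, -1.146).
Re-evaluating at (-1.123, -1.146): F = (3.67298, -12.46074), so ‖F‖₂ = 12.991.

12.991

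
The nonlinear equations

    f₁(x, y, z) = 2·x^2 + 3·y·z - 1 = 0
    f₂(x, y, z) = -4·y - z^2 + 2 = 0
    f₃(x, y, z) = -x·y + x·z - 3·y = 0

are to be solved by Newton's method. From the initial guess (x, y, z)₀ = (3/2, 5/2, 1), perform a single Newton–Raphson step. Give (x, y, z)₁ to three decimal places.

At (3/2, 5/2, 1): F = (11.000, -9.000, -9.750).
Jacobian J = [[4·x, 3·z, 3·y], [0, -4, -2·z], [-y + z, -x - 3, x]].
At the point, J = [[6.000, 3.000, 7.500], [0.000, -4.000, -2.000], [-1.500, -4.500, 1.500]] (det J = -126.000).
Solving J·Δ = −F gives Δ = (-0.435, -2.113, -0.274).
Then the next iterate is (x, y, z)₁ = (1.065, 0.387, 0.726).

(1.065, 0.387, 0.726)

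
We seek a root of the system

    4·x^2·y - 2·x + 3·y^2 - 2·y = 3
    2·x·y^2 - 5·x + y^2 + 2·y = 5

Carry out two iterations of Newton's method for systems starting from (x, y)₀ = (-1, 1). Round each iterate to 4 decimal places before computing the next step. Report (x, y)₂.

(-0.8555, 0.5469)

At (-1, 1): F = (4.0000, 1.0000).
Jacobian J = [[8·x·y - 2, 4·x^2 + 6·y - 2], [2·y^2 - 5, 4·x·y + 2·y + 2]].
At the point, J = [[-10.0000, 8.0000], [-3.0000, 0.0000]] (det J = 24.0000).
Solving J·Δ = −F gives Δ = (0.3333, -0.0833).
Then the next iterate is (x, y)₁ = (-0.6667, 0.9167).
Round to (-0.6667, 0.9167) and repeat: F = (0.650869, -0.113269), J = [[-6.889311, 5.278156], [-3.319322, 1.388744]].
Δ = (-0.1888, -0.3698), so (x, y)₂ = (-0.8555, 0.5469).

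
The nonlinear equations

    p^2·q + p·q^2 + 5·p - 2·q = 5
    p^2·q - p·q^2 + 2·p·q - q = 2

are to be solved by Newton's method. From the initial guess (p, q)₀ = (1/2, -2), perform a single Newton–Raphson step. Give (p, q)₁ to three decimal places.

(0.034, -2.069)

At (1/2, -2): F = (3.000, -4.500).
Jacobian J = [[2·p·q + q^2 + 5, p^2 + 2·p·q - 2], [2·p·q - q^2 + 2·q, p^2 - 2·p·q + 2·p - 1]].
At the point, J = [[7.000, -3.750], [-10.000, 2.250]] (det J = -21.750).
Solving J·Δ = −F gives Δ = (-0.466, -0.069).
Then the next iterate is (p, q)₁ = (0.034, -2.069).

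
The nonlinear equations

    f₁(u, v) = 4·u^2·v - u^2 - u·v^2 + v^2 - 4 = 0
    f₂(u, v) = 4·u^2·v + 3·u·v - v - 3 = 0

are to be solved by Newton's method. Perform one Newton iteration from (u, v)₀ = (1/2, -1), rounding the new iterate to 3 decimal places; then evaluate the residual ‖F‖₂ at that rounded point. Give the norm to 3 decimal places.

At (1/2, -1): F = (-4.750, -4.500).
Jacobian J = [[8·u·v - 2·u - v^2, 4·u^2 - 2·u·v + 2·v], [8·u·v + 3·v, 4·u^2 + 3·u - 1]].
At the point, J = [[-6.000, 0.000], [-7.000, 1.500]] (det J = -9.000).
Solving J·Δ = −F gives Δ = (-0.792, -0.694).
Then the next iterate is (u, v)₁ = (-0.292, -1.694).
Re-evaluating at (-0.292, -1.694): F = (-0.95544, -0.39980), so ‖F‖₂ = 1.036.

1.036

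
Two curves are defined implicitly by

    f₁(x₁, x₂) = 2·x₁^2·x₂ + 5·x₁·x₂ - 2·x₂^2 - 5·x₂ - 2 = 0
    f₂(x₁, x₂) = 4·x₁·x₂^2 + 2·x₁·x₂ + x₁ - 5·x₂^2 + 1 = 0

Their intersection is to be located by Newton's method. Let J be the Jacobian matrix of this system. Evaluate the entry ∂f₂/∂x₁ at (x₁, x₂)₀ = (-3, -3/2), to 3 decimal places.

7.000

∂f₂/∂x₁ = 4·x₂^2 + 2·x₂ + 1.
At (-3, -3/2) this is 7.000.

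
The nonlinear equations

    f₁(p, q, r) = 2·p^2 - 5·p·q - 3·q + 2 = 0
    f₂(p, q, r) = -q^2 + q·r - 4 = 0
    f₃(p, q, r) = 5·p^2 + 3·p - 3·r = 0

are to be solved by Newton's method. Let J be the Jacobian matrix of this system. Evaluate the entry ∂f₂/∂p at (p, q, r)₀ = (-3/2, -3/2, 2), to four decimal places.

0.0000

∂f₂/∂p = 0.
At (-3/2, -3/2, 2) this is 0.0000.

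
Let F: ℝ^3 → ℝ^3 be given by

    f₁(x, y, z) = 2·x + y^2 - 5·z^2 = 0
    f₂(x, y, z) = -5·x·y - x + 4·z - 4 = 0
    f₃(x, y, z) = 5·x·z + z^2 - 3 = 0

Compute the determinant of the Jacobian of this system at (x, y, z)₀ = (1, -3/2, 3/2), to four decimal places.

J = [[2, 2·y, -10·z], [-5·y - 1, -5·x, 4], [5·z, 0, 5·x + 2·z]].
At the point, J = [[2.0000, -3.0000, -15.0000], [6.5000, -5.0000, 4.0000], [7.5000, 0.0000, 8.0000]].
det J = -576.5000.

-576.5000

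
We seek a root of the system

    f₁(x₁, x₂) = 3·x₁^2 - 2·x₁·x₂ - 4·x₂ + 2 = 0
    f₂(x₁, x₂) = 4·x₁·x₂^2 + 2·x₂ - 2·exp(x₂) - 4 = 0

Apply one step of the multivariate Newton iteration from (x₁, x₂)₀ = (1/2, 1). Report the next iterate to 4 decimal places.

(1.8836, 0.8267)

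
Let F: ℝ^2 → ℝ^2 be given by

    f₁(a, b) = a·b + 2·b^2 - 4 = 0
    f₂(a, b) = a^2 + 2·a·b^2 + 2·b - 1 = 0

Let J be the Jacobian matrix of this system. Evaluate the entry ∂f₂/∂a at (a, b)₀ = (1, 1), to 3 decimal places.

∂f₂/∂a = 2·a + 2·b^2.
At (1, 1) this is 4.000.

4.000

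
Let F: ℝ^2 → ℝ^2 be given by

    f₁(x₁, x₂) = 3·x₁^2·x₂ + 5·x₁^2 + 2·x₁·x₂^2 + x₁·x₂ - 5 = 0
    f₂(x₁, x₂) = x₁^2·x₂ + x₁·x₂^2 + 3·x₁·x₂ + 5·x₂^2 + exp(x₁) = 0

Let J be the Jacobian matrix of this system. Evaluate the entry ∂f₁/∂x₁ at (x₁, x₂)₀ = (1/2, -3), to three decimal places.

11.000

∂f₁/∂x₁ = 6·x₁·x₂ + 10·x₁ + 2·x₂^2 + x₂.
At (1/2, -3) this is 11.000.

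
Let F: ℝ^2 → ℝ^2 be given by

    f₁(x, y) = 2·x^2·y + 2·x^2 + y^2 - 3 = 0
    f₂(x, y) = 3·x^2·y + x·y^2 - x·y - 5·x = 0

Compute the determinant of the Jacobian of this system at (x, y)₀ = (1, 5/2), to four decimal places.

J = [[4·x·y + 4·x, 2·x^2 + 2·y], [6·x·y + y^2 - y - 5, 3·x^2 + 2·x·y - x]].
At the point, J = [[14.0000, 7.0000], [13.7500, 7.0000]].
det J = 1.7500.

1.7500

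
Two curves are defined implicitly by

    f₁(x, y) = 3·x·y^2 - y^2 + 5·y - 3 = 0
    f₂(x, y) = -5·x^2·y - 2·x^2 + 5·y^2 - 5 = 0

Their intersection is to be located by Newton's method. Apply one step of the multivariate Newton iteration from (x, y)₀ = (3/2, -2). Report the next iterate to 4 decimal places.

(3.1714, 0.3396)

At (3/2, -2): F = (1.0000, 33.0000).
Jacobian J = [[3·y^2, 6·x·y - 2·y + 5], [-10·x·y - 4·x, -5·x^2 + 10·y]].
At the point, J = [[12.0000, -9.0000], [24.0000, -31.2500]] (det J = -159.0000).
Solving J·Δ = −F gives Δ = (1.6714, 2.3396).
Then the next iterate is (x, y)₁ = (3.1714, 0.3396).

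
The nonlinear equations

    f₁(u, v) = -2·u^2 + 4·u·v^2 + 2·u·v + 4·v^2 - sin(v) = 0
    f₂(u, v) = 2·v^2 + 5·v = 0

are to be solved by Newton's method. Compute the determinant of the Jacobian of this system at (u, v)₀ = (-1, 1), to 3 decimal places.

J = [[-4·u + 4·v^2 + 2·v, 8·u·v + 2·u + 8·v - cos(v)], [0, 4·v + 5]].
At the point, J = [[10.000, -2.54030], [0.000, 9.000]].
det J = 90.000.

90.000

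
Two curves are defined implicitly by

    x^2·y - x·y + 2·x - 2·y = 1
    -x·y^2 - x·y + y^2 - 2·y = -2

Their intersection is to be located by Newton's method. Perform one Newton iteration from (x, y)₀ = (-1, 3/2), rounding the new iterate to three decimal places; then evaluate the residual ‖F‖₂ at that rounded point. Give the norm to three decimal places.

At (-1, 3/2): F = (-3.000, 5.000).
Jacobian J = [[2·x·y - y + 2, x^2 - x - 2], [-y^2 - y, -2·x·y - x + 2·y - 2]].
At the point, J = [[-2.500, 0.000], [-3.750, 5.000]] (det J = -12.500).
Solving J·Δ = −F gives Δ = (-1.200, -1.900).
Then the next iterate is (x, y)₁ = (-2.200, -0.400).
Re-evaluating at (-2.200, -0.400): F = (-7.416, 2.432), so ‖F‖₂ = 7.805.

7.805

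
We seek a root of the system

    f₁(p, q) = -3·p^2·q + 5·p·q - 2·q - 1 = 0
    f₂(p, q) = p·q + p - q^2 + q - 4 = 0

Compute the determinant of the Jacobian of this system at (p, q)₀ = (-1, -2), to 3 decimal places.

-98.000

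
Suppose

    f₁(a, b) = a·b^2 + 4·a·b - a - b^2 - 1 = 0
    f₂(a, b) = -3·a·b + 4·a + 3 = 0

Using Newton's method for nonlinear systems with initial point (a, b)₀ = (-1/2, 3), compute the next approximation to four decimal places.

At (-1/2, 3): F = (-20.0000, 5.5000).
Jacobian J = [[b^2 + 4·b - 1, 2·a·b + 4·a - 2·b], [-3·b + 4, -3·a]].
At the point, J = [[20.0000, -11.0000], [-5.0000, 1.5000]] (det J = -25.0000).
Solving J·Δ = −F gives Δ = (1.2200, 0.4000).
Then the next iterate is (a, b)₁ = (0.7200, 3.4000).

(0.7200, 3.4000)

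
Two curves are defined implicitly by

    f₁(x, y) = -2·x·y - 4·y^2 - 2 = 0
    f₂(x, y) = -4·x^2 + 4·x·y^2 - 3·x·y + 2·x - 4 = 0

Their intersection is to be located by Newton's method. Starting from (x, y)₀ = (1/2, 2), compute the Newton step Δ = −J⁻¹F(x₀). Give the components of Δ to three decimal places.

At (1/2, 2): F = (-20.000, 1.000).
Jacobian J = [[-2·y, -2·x - 8·y], [-8·x + 4·y^2 - 3·y + 2, 8·x·y - 3·x]].
At the point, J = [[-4.000, -17.000], [8.000, 6.500]] (det J = 110.000).
Solving J·Δ = −F gives Δ = (1.027, -1.418).

(1.027, -1.418)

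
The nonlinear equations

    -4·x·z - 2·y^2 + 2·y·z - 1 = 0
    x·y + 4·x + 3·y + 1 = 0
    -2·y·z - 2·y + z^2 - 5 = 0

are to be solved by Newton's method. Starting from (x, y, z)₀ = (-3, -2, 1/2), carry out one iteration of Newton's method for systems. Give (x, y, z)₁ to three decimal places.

(2.500, -0.696, 1.033)

At (-3, -2, 1/2): F = (-5.000, -11.000, 1.250).
Jacobian J = [[-4·z, -4·y + 2·z, -4·x + 2·y], [y + 4, x + 3, 0], [0, -2·z - 2, -2·y + 2·z]].
At the point, J = [[-2.000, 9.000, 8.000], [2.000, 0.000, 0.000], [0.000, -3.000, 5.000]] (det J = -138.000).
Solving J·Δ = −F gives Δ = (5.500, 1.304, 0.533).
Then the next iterate is (x, y, z)₁ = (2.500, -0.696, 1.033).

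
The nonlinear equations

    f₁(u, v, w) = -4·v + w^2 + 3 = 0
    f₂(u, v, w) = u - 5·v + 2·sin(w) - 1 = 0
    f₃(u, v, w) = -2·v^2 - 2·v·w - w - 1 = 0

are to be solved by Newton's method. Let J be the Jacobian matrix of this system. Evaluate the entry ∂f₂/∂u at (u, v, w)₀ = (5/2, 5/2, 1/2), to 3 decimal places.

1.000

∂f₂/∂u = 1.
At (5/2, 5/2, 1/2) this is 1.000.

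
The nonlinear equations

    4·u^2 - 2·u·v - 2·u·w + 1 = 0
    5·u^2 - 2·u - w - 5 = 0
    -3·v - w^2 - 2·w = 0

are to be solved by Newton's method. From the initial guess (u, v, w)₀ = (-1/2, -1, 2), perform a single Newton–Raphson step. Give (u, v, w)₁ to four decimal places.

At (-1/2, -1, 2): F = (3.0000, -4.7500, -5.0000).
Jacobian J = [[8·u - 2·v - 2·w, -2·u, -2·u], [10·u - 2, 0, -1], [0, -3, -2·w - 2]].
At the point, J = [[-6.0000, 1.0000, 1.0000], [-7.0000, 0.0000, -1.0000], [0.0000, -3.0000, -6.0000]] (det J = -3.0000).
Solving J·Δ = −F gives Δ = (-6.0833, -77.3333, 37.8333).
Then the next iterate is (u, v, w)₁ = (-6.5833, -78.3333, 39.8333).

(-6.5833, -78.3333, 39.8333)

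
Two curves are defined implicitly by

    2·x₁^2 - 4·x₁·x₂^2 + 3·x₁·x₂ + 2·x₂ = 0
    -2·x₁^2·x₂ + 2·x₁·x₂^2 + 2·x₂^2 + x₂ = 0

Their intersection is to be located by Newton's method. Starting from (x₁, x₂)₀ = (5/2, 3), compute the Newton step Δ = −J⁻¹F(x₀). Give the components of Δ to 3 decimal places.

(-0.049, -0.954)

At (5/2, 3): F = (-49.000, 28.500).
Jacobian J = [[4·x₁ - 4·x₂^2 + 3·x₂, -8·x₁·x₂ + 3·x₁ + 2], [-4·x₁·x₂ + 2·x₂^2, -2·x₁^2 + 4·x₁·x₂ + 4·x₂ + 1]].
At the point, J = [[-17.000, -50.500], [-12.000, 30.500]] (det J = -1124.500).
Solving J·Δ = −F gives Δ = (-0.049, -0.954).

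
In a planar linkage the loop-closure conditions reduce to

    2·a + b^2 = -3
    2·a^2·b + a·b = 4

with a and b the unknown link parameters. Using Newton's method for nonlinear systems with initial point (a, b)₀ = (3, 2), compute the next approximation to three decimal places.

At (3, 2): F = (13.000, 38.000).
Jacobian J = [[2, 2·b], [4·a·b + b, 2·a^2 + a]].
At the point, J = [[2.000, 4.000], [26.000, 21.000]] (det J = -62.000).
Solving J·Δ = −F gives Δ = (1.952, -4.226).
Then the next iterate is (a, b)₁ = (4.952, -2.226).

(4.952, -2.226)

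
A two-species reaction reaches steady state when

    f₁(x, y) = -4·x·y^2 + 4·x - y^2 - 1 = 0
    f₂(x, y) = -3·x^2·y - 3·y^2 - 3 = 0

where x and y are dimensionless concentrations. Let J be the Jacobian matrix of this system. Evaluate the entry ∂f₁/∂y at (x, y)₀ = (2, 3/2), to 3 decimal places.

-27.000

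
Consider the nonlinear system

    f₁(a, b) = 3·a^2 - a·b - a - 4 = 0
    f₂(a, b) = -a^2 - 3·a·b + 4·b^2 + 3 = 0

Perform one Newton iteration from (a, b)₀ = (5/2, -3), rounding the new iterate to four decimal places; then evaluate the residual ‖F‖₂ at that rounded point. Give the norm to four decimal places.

14.9541

At (5/2, -3): F = (19.7500, 55.2500).
Jacobian J = [[6·a - b - 1, -a], [-2·a - 3·b, -3·a + 8·b]].
At the point, J = [[17.0000, -2.5000], [4.0000, -31.5000]] (det J = -525.5000).
Solving J·Δ = −F gives Δ = (-0.9210, 1.6370).
Then the next iterate is (a, b)₁ = (1.5790, -1.3630).
Re-evaluating at (1.5790, -1.3630): F = (4.0529, 14.394366), so ‖F‖₂ = 14.9541.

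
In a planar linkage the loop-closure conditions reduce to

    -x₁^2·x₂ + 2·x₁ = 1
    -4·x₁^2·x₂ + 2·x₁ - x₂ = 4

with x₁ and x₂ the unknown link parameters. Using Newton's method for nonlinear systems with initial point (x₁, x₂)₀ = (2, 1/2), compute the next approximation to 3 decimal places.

At (2, 1/2): F = (1.000, -8.500).
Jacobian J = [[-2·x₁·x₂ + 2, -x₁^2], [-8·x₁·x₂ + 2, -4·x₁^2 - 1]].
At the point, J = [[0.000, -4.000], [-6.000, -17.000]] (det J = -24.000).
Solving J·Δ = −F gives Δ = (-2.125, 0.250).
Then the next iterate is (x₁, x₂)₁ = (-0.125, 0.750).

(-0.125, 0.750)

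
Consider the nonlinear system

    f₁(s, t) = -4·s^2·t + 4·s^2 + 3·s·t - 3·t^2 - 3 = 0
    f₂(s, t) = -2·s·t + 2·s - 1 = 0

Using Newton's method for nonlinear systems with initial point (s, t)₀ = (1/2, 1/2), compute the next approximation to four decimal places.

(1.7500, 1.2500)

At (1/2, 1/2): F = (-2.5000, -0.5000).
Jacobian J = [[-8·s·t + 8·s + 3·t, -4·s^2 + 3·s - 6·t], [-2·t + 2, -2·s]].
At the point, J = [[3.5000, -2.5000], [1.0000, -1.0000]] (det J = -1.0000).
Solving J·Δ = −F gives Δ = (1.2500, 0.7500).
Then the next iterate is (s, t)₁ = (1.7500, 1.2500).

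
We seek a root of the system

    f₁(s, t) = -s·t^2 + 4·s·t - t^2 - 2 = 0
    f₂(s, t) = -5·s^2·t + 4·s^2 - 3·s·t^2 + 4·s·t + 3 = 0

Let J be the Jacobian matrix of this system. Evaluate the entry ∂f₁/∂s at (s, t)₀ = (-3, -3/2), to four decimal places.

-8.2500

∂f₁/∂s = -t^2 + 4·t.
At (-3, -3/2) this is -8.2500.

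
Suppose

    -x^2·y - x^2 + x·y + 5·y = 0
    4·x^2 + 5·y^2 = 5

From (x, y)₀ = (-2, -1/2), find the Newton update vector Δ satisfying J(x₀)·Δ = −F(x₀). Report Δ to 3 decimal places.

(1.266, -1.601)

At (-2, -1/2): F = (-3.500, 12.250).
Jacobian J = [[-2·x·y - 2·x + y, -x^2 + x + 5], [8·x, 10·y]].
At the point, J = [[1.500, -1.000], [-16.000, -5.000]] (det J = -23.500).
Solving J·Δ = −F gives Δ = (1.266, -1.601).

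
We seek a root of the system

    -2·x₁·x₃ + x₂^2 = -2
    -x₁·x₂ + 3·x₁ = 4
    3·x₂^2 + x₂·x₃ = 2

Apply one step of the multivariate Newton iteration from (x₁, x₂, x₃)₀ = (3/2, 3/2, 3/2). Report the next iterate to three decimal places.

(2.179, 1.012, 0.250)

At (3/2, 3/2, 3/2): F = (-0.250, -1.750, 7.000).
Jacobian J = [[-2·x₃, 2·x₂, -2·x₁], [-x₂ + 3, -x₁, 0], [0, 6·x₂ + x₃, x₂]].
At the point, J = [[-3.000, 3.000, -3.000], [1.500, -1.500, 0.000], [0.000, 10.500, 1.500]] (det J = -47.250).
Solving J·Δ = −F gives Δ = (0.679, -0.488, -1.250).
Then the next iterate is (x₁, x₂, x₃)₁ = (2.179, 1.012, 0.250).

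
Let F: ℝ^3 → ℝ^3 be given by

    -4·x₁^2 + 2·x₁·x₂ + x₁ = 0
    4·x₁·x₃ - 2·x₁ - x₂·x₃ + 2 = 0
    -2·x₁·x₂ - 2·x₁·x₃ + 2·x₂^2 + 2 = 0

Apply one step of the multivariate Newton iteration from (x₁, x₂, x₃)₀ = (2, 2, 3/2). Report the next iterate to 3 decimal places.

At (2, 2, 3/2): F = (-6.000, 7.000, -4.000).
Jacobian J = [[-8·x₁ + 2·x₂ + 1, 2·x₁, 0], [4·x₃ - 2, -x₃, 4·x₁ - x₂], [-2·x₂ - 2·x₃, -2·x₁ + 4·x₂, -2·x₁]].
At the point, J = [[-11.000, 4.000, 0.000], [4.000, -1.500, 6.000], [-7.000, 4.000, -4.000]] (det J = 94.000).
Solving J·Δ = −F gives Δ = (-1.319, -2.128, -0.819).
Then the next iterate is (x₁, x₂, x₃)₁ = (0.681, -0.128, 0.681).

(0.681, -0.128, 0.681)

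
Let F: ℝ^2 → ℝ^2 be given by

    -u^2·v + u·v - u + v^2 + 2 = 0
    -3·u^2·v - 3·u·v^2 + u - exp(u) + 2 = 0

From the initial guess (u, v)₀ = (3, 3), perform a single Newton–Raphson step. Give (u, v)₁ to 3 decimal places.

(2.375, 1.586)

At (3, 3): F = (-10.000, -177.08554).
Jacobian J = [[-2·u·v + v - 1, -u^2 + u + 2·v], [-6·u·v - 3·v^2 - exp(u) + 1, -3·u^2 - 6·u·v]].
At the point, J = [[-16.000, 0.000], [-100.08554, -81.000]] (det J = 1296.000).
Solving J·Δ = −F gives Δ = (-0.625, -1.414).
Then the next iterate is (u, v)₁ = (2.375, 1.586).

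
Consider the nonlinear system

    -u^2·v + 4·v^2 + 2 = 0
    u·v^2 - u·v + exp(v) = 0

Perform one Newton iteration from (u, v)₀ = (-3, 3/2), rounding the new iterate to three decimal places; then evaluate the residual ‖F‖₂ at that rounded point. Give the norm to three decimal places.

6.046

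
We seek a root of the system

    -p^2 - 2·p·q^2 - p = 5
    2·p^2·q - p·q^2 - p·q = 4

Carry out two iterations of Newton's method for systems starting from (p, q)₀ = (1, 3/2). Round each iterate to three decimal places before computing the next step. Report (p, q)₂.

(-1.065, -0.962)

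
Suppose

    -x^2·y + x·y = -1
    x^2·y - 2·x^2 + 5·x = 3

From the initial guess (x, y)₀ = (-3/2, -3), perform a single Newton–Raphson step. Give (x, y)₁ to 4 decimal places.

At (-3/2, -3): F = (12.2500, -21.7500).
Jacobian J = [[-2·x·y + y, -x^2 + x], [2·x·y - 4·x + 5, x^2]].
At the point, J = [[-12.0000, -3.7500], [20.0000, 2.2500]] (det J = 48.0000).
Solving J·Δ = −F gives Δ = (1.1250, -0.3333).
Then the next iterate is (x, y)₁ = (-0.3750, -3.3333).

(-0.3750, -3.3333)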